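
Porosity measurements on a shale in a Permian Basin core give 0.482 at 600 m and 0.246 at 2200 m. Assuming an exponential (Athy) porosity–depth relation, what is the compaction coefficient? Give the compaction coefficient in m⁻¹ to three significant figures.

0.000420 m⁻¹

Working in km (1 km = 1000 m; β in km⁻¹ = β in m⁻¹ × 1000):
Athy: phi(z) = phi₀ e^(−βz) ⇒ phi₁/phi₂ = e^{β(z₂−z₁)} ⇒ β = ln(phi₁/phi₂)/(z₂−z₁)
β = ln(0.482/0.246) / (2.2 − 0.6) = ln(1.959) / 1.6 = 0.6726 / 1.6 = 0.4204 km⁻¹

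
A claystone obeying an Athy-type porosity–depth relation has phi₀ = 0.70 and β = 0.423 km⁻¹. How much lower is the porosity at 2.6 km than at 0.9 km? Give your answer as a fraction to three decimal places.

phi(0.9) = 0.7·e^(−0.423×0.9) = 0.4784
phi(2.6) = 0.7·e^(−0.423×2.6) = 0.2331
Δphi = 0.4784 − 0.2331 = 0.2453

0.245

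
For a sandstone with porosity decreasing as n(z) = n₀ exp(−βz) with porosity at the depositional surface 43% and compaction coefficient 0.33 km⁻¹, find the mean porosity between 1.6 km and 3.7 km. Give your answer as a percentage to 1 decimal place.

18.3%

⟨n⟩ = (1/(z₂−z₁)) ∫ n₀ e^(−βz) dz = n₀·(e^(−β·z₁) − e^(−β·z₂)) / (β·(z₂−z₁))
e^(−0.33×1.6) = 0.5898; e^(−0.33×3.7) = 0.2949
⟨n⟩ = 0.43 × (0.5898 − 0.2949) / (0.33 × 2.1) = 0.43 × 0.4255 = 0.1830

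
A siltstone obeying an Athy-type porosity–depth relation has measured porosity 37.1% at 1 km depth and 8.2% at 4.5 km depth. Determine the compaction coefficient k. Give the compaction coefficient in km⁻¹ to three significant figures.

Athy: φ(Z) = φ₀ e^(−kZ) ⇒ φ₁/φ₂ = e^{k(Z₂−Z₁)} ⇒ k = ln(φ₁/φ₂)/(Z₂−Z₁)
k = ln(0.371/0.082) / (4.5 − 1) = ln(4.524) / 3.5 = 1.5095 / 3.5 = 0.4313 km⁻¹

0.431 km⁻¹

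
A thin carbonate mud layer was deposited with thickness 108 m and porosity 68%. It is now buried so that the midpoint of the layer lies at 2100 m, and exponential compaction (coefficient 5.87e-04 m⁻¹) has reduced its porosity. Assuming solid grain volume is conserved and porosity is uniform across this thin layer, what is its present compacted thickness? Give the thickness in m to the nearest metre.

43 m

Working in km (1 km = 1000 m; β in km⁻¹ = β in m⁻¹ × 1000):
Porosity at 2.1 km: phi = 0.68·exp(−0.587×2.1) = 0.1982
Solid-volume conservation: h(1−phi) = h₀(1−phi₀) ⇒ h = h₀·(1−phi₀)/(1−phi)
h = 0.108 × (1 − 0.68)/(1 − 0.1982) = 0.108 × 0.3991 = 0.0431 km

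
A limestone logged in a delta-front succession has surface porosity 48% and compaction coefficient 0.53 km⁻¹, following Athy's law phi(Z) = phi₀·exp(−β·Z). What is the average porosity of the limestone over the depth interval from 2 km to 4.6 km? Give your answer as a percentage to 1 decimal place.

⟨phi⟩ = (1/(Z₂−Z₁)) ∫ phi₀ e^(−βZ) dZ = phi₀·(e^(−β·Z₁) − e^(−β·Z₂)) / (β·(Z₂−Z₁))
e^(−0.53×2) = 0.3465; e^(−0.53×4.6) = 0.0873
⟨phi⟩ = 0.48 × (0.3465 − 0.0873) / (0.53 × 2.6) = 0.48 × 0.1880 = 0.0903

9.0%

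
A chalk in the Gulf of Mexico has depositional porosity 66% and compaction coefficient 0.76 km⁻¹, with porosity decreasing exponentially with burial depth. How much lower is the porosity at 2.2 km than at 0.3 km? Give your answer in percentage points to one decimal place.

40.1 percentage points

φ(0.3) = 0.66·e^(−0.76×0.3) = 0.5254
φ(2.2) = 0.66·e^(−0.76×2.2) = 0.1240
Δφ = 0.5254 − 0.1240 = 0.4014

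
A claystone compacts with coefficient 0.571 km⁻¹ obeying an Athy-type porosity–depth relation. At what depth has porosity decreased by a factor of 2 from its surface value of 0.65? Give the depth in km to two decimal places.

1.21 km

phi/phi₀ = 1/2 ⇒ exp(−c·Z) = 1/2 ⇒ Z = ln(2) / c
Z = 0.6931 / 0.571 = 1.214 km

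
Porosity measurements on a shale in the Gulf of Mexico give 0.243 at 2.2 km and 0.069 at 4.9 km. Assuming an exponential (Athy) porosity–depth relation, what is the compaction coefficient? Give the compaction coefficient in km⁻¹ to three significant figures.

Athy: φ(z) = φ₀ e^(−cz) ⇒ φ₁/φ₂ = e^{c(z₂−z₁)} ⇒ c = ln(φ₁/φ₂)/(z₂−z₁)
c = ln(0.243/0.069) / (4.9 − 2.2) = ln(3.522) / 2.7 = 1.2590 / 2.7 = 0.4663 km⁻¹

0.466 km⁻¹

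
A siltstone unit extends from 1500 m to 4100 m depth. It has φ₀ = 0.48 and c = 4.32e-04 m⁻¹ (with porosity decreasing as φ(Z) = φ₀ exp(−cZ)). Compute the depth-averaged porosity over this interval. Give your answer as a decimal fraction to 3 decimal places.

Working in km (1 km = 1000 m; c in km⁻¹ = c in m⁻¹ × 1000):
⟨φ⟩ = (1/(Z₂−Z₁)) ∫ φ₀ e^(−cZ) dZ = φ₀·(e^(−c·Z₁) − e^(−c·Z₂)) / (c·(Z₂−Z₁))
e^(−0.432×1.5) = 0.5231; e^(−0.432×4.1) = 0.1701
⟨φ⟩ = 0.48 × (0.5231 − 0.1701) / (0.432 × 2.6) = 0.48 × 0.3142 = 0.1508

0.151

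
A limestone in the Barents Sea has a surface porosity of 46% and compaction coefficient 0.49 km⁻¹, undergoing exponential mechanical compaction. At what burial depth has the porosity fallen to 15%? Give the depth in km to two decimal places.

Invert Athy's law: Z = ln(n₀/n) / β
Z = ln(0.46/0.15) / 0.49 = ln(3.067) / 0.49 = 1.1206 / 0.49 = 2.287 km

2.29 km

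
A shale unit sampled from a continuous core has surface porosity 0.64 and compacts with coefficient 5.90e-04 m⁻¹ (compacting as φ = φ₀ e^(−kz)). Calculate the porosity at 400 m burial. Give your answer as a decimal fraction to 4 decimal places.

0.5055

Working in km (1 km = 1000 m; k in km⁻¹ = k in m⁻¹ × 1000):
φ = φ₀·exp(−k·z) = 0.64 × exp(−0.59 × 0.4) = 0.64 × exp(−0.236)
  = 0.64 × 0.7898 = 0.5055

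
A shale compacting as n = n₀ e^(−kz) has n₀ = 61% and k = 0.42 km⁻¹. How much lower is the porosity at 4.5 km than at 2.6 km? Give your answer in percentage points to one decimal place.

n(2.6) = 0.61·e^(−0.42×2.6) = 0.2047
n(4.5) = 0.61·e^(−0.42×4.5) = 0.0922
Δn = 0.2047 − 0.0922 = 0.1125

11.3 percentage points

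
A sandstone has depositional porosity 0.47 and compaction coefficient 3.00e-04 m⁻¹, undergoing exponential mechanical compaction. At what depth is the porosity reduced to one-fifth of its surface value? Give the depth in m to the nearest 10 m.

Working in km (1 km = 1000 m; β in km⁻¹ = β in m⁻¹ × 1000):
n/n₀ = 1/5 ⇒ exp(−β·z) = 1/5 ⇒ z = ln(5) / β
z = 1.6094 / 0.3 = 5.365 km

5360 m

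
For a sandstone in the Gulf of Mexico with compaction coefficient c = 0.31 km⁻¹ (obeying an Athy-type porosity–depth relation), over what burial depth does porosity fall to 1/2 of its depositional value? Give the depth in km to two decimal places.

2.24 km

phi/phi₀ = 1/2 ⇒ exp(−c·Z) = 1/2 ⇒ Z = ln(2) / c
Z = 0.6931 / 0.31 = 2.236 km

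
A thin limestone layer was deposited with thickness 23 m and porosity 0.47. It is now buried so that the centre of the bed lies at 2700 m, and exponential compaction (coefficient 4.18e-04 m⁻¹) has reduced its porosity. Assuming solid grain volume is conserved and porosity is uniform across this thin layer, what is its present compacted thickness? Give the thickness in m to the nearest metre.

14 m

Working in km (1 km = 1000 m; c in km⁻¹ = c in m⁻¹ × 1000):
Porosity at 2.7 km: phi = 0.47·exp(−0.418×2.7) = 0.1520
Solid-volume conservation: h(1−phi) = h₀(1−phi₀) ⇒ h = h₀·(1−phi₀)/(1−phi)
h = 0.023 × (1 − 0.47)/(1 − 0.1520) = 0.023 × 0.6250 = 0.0144 km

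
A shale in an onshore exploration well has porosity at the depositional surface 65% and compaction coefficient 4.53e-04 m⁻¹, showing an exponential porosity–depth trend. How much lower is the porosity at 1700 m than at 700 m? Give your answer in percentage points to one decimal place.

Working in km (1 km = 1000 m; β in km⁻¹ = β in m⁻¹ × 1000):
φ(0.7) = 0.65·e^(−0.453×0.7) = 0.4734
φ(1.7) = 0.65·e^(−0.453×1.7) = 0.3009
Δφ = 0.4734 − 0.3009 = 0.1724

17.2 percentage points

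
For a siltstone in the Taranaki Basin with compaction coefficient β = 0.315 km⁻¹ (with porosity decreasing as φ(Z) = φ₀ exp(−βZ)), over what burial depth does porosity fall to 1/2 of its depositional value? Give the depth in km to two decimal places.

2.20 km

φ/φ₀ = 1/2 ⇒ exp(−β·Z) = 1/2 ⇒ Z = ln(2) / β
Z = 0.6931 / 0.315 = 2.200 km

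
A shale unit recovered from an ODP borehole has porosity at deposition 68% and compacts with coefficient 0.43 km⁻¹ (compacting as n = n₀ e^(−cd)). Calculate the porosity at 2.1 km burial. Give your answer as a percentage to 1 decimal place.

n = n₀·exp(−c·d) = 0.68 × exp(−0.43 × 2.1) = 0.68 × exp(−0.903)
  = 0.68 × 0.4054 = 0.2756

27.6%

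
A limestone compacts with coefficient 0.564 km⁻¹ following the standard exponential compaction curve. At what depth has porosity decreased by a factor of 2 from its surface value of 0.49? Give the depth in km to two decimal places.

phi/phi₀ = 1/2 ⇒ exp(−c·d) = 1/2 ⇒ d = ln(2) / c
d = 0.6931 / 0.564 = 1.229 km

1.23 km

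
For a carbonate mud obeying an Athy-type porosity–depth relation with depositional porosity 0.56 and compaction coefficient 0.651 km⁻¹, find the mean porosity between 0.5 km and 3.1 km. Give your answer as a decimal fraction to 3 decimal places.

⟨phi⟩ = (1/(d₂−d₁)) ∫ phi₀ e^(−cd) dd = phi₀·(e^(−c·d₁) − e^(−c·d₂)) / (c·(d₂−d₁))
e^(−0.651×0.5) = 0.7222; e^(−0.651×3.1) = 0.1329
⟨phi⟩ = 0.56 × (0.7222 − 0.1329) / (0.651 × 2.6) = 0.56 × 0.3481 = 0.1950

0.195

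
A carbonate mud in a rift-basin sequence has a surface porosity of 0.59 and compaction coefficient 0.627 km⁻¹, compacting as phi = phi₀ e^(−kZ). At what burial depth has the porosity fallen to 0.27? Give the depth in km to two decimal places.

Invert Athy's law: Z = ln(phi₀/phi) / k
Z = ln(0.59/0.27) / 0.627 = ln(2.185) / 0.627 = 0.7817 / 0.627 = 1.247 km

1.25 km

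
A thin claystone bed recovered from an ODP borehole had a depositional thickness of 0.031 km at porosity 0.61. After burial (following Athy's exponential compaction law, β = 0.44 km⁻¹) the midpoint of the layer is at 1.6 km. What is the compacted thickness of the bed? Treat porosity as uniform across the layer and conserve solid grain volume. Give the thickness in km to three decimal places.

0.017 km

Porosity at 1.6 km: n = 0.61·exp(−0.44×1.6) = 0.3017
Solid-volume conservation: h(1−n) = h₀(1−n₀) ⇒ h = h₀·(1−n₀)/(1−n)
h = 0.031 × (1 − 0.61)/(1 − 0.3017) = 0.031 × 0.5585 = 0.0173 km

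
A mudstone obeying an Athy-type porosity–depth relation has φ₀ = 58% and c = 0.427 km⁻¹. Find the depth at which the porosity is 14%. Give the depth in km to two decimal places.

Invert Athy's law: d = ln(φ₀/φ) / c
d = ln(0.58/0.14) / 0.427 = ln(4.143) / 0.427 = 1.4214 / 0.427 = 3.329 km

3.33 km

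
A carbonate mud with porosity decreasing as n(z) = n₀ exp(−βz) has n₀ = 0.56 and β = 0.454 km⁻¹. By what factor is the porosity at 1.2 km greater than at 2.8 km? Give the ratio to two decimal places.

2.07

n(z₁)/n(z₂) = e^(−β·z₁)/e^(−β·z₂) = e^{β(z₂−z₁)}
= exp(0.454 × 1.6) = exp(0.7264) = 2.0676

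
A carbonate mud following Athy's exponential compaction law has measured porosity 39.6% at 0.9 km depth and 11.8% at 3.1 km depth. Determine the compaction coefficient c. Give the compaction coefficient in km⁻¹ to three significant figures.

0.550 km⁻¹

Athy: φ(z) = φ₀ e^(−cz) ⇒ φ₁/φ₂ = e^{c(z₂−z₁)} ⇒ c = ln(φ₁/φ₂)/(z₂−z₁)
c = ln(0.396/0.118) / (3.1 − 0.9) = ln(3.356) / 2.2 = 1.2107 / 2.2 = 0.5503 km⁻¹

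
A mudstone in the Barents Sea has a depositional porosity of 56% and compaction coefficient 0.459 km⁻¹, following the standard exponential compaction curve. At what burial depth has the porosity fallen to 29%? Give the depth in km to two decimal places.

1.43 km

Invert Athy's law: z = ln(phi₀/phi) / k
z = ln(0.56/0.29) / 0.459 = ln(1.931) / 0.459 = 0.6581 / 0.459 = 1.434 km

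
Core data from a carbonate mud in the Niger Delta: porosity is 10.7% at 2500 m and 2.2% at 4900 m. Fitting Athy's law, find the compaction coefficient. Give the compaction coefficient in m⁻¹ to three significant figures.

Working in km (1 km = 1000 m; k in km⁻¹ = k in m⁻¹ × 1000):
Athy: phi(d) = phi₀ e^(−kd) ⇒ phi₁/phi₂ = e^{k(d₂−d₁)} ⇒ k = ln(phi₁/phi₂)/(d₂−d₁)
k = ln(0.107/0.022) / (4.9 − 2.5) = ln(4.864) / 2.4 = 1.5818 / 2.4 = 0.6591 km⁻¹

0.000659 m⁻¹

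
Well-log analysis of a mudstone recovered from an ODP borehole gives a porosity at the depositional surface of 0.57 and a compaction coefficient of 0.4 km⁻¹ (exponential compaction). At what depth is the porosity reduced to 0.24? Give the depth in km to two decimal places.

Invert Athy's law: z = ln(phi₀/phi) / k
z = ln(0.57/0.24) / 0.4 = ln(2.375) / 0.4 = 0.8650 / 0.4 = 2.162 km

2.16 km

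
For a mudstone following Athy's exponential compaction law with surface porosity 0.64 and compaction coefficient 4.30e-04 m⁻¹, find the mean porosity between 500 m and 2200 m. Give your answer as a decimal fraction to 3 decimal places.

Working in km (1 km = 1000 m; k in km⁻¹ = k in m⁻¹ × 1000):
⟨n⟩ = (1/(z₂−z₁)) ∫ n₀ e^(−kz) dz = n₀·(e^(−k·z₁) − e^(−k·z₂)) / (k·(z₂−z₁))
e^(−0.43×0.5) = 0.8065; e^(−0.43×2.2) = 0.3883
⟨n⟩ = 0.64 × (0.8065 − 0.3883) / (0.43 × 1.7) = 0.64 × 0.5722 = 0.3662

0.366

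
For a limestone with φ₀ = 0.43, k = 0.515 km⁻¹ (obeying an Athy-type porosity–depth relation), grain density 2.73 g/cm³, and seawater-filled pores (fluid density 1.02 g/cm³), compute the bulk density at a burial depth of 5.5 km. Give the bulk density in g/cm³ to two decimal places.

2.69 g/cm³

Porosity at depth: φ = 0.43·exp(−0.515×5.5) = 0.43×0.0589 = 0.0253
Bulk density: ρ_b = (1−φ)ρ_g + φ·ρ_f = 0.9747×2.73 + 0.0253×1.02
       = 2.661 + 0.026 = 2.687 g/cm³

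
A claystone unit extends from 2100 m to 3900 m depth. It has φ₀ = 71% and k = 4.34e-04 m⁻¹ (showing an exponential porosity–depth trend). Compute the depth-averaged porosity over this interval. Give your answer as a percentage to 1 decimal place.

19.8%

Working in km (1 km = 1000 m; k in km⁻¹ = k in m⁻¹ × 1000):
⟨φ⟩ = (1/(d₂−d₁)) ∫ φ₀ e^(−kd) dd = φ₀·(e^(−k·d₁) − e^(−k·d₂)) / (k·(d₂−d₁))
e^(−0.434×2.1) = 0.4020; e^(−0.434×3.9) = 0.1840
⟨φ⟩ = 0.71 × (0.4020 − 0.1840) / (0.434 × 1.8) = 0.71 × 0.2790 = 0.1981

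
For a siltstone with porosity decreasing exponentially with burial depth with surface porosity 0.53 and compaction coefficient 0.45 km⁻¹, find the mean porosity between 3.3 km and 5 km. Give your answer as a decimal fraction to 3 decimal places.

⟨phi⟩ = (1/(d₂−d₁)) ∫ phi₀ e^(−βd) dd = phi₀·(e^(−β·d₁) − e^(−β·d₂)) / (β·(d₂−d₁))
e^(−0.45×3.3) = 0.2265; e^(−0.45×5) = 0.1054
⟨phi⟩ = 0.53 × (0.2265 − 0.1054) / (0.45 × 1.7) = 0.53 × 0.1583 = 0.0839

0.084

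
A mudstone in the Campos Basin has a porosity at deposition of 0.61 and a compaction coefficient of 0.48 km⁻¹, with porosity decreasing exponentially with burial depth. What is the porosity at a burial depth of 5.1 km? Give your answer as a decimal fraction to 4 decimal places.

φ = φ₀·exp(−k·Z) = 0.61 × exp(−0.48 × 5.1) = 0.61 × exp(−2.448)
  = 0.61 × 0.0865 = 0.0527

0.0527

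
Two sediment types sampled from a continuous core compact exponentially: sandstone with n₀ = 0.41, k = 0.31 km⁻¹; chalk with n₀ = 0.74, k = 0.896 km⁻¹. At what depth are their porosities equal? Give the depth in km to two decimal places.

1.01 km

Set n₀ₐ e^(−kₐZ) = n₀ᵦ e^(−kᵦZ) ⇒ ln(n₀ₐ/n₀ᵦ) = (kₐ − kᵦ)·Z
Z = ln(0.41/0.74) / (0.31 − 0.896) = -0.5905 / -0.586 = 1.008 km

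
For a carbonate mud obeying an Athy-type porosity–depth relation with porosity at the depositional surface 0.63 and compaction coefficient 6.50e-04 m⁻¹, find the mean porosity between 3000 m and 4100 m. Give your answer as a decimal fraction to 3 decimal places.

0.064

Working in km (1 km = 1000 m; c in km⁻¹ = c in m⁻¹ × 1000):
⟨n⟩ = (1/(z₂−z₁)) ∫ n₀ e^(−cz) dz = n₀·(e^(−c·z₁) − e^(−c·z₂)) / (c·(z₂−z₁))
e^(−0.65×3) = 0.1423; e^(−0.65×4.1) = 0.0696
⟨n⟩ = 0.63 × (0.1423 − 0.0696) / (0.65 × 1.1) = 0.63 × 0.1016 = 0.0640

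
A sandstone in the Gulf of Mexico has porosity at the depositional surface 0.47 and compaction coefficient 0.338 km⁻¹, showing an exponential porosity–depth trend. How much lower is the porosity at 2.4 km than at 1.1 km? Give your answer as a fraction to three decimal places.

0.115

φ(1.1) = 0.47·e^(−0.338×1.1) = 0.3241
φ(2.4) = 0.47·e^(−0.338×2.4) = 0.2088
Δφ = 0.3241 − 0.2088 = 0.1152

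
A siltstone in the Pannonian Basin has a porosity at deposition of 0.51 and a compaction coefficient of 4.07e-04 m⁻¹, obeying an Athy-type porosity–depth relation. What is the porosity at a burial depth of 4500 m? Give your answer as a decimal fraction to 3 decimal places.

Working in km (1 km = 1000 m; k in km⁻¹ = k in m⁻¹ × 1000):
phi = phi₀·exp(−k·d) = 0.51 × exp(−0.407 × 4.5) = 0.51 × exp(−1.831)
  = 0.51 × 0.1602 = 0.0817

0.082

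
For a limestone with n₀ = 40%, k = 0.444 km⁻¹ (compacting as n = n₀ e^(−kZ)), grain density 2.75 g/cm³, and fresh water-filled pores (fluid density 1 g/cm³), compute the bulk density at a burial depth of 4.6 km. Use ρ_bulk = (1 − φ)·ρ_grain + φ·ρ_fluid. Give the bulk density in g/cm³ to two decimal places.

2.66 g/cm³

Porosity at depth: n = 0.4·exp(−0.444×4.6) = 0.4×0.1297 = 0.0519
Bulk density: ρ_b = (1−n)ρ_g + n·ρ_f = 0.9481×2.75 + 0.0519×1
       = 2.607 + 0.052 = 2.659 g/cm³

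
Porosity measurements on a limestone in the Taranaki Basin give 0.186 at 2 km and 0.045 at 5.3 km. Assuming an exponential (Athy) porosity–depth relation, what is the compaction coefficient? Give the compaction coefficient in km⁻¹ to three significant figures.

0.430 km⁻¹

Athy: phi(d) = phi₀ e^(−kd) ⇒ phi₁/phi₂ = e^{k(d₂−d₁)} ⇒ k = ln(phi₁/phi₂)/(d₂−d₁)
k = ln(0.186/0.045) / (5.3 − 2) = ln(4.133) / 3.3 = 1.4191 / 3.3 = 0.43 km⁻¹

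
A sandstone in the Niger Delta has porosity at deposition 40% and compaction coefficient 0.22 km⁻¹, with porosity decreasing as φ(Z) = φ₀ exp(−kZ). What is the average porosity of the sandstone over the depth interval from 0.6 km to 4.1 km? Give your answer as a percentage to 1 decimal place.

24.4%

⟨φ⟩ = (1/(Z₂−Z₁)) ∫ φ₀ e^(−kZ) dZ = φ₀·(e^(−k·Z₁) − e^(−k·Z₂)) / (k·(Z₂−Z₁))
e^(−0.22×0.6) = 0.8763; e^(−0.22×4.1) = 0.4058
⟨φ⟩ = 0.4 × (0.8763 − 0.4058) / (0.22 × 3.5) = 0.4 × 0.6111 = 0.2445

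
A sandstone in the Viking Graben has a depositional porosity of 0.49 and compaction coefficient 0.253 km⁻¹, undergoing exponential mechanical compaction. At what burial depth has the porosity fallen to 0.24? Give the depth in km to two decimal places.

Invert Athy's law: z = ln(φ₀/φ) / k
z = ln(0.49/0.24) / 0.253 = ln(2.042) / 0.253 = 0.7138 / 0.253 = 2.821 km

2.82 km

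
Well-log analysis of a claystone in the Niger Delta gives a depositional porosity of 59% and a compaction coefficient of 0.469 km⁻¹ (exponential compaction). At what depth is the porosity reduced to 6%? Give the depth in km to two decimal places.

4.87 km

Invert Athy's law: Z = ln(phi₀/phi) / c
Z = ln(0.59/0.06) / 0.469 = ln(9.833) / 0.469 = 2.2858 / 0.469 = 4.874 km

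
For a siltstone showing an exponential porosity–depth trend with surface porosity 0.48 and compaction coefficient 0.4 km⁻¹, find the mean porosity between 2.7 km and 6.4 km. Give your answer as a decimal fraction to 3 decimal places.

0.085

⟨n⟩ = (1/(Z₂−Z₁)) ∫ n₀ e^(−βZ) dZ = n₀·(e^(−β·Z₁) − e^(−β·Z₂)) / (β·(Z₂−Z₁))
e^(−0.4×2.7) = 0.3396; e^(−0.4×6.4) = 0.0773
⟨n⟩ = 0.48 × (0.3396 − 0.0773) / (0.4 × 3.7) = 0.48 × 0.1772 = 0.0851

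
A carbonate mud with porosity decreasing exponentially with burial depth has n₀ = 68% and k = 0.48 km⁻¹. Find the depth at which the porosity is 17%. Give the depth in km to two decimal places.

Invert Athy's law: Z = ln(n₀/n) / k
Z = ln(0.68/0.17) / 0.48 = ln(4) / 0.48 = 1.3863 / 0.48 = 2.888 km

2.89 km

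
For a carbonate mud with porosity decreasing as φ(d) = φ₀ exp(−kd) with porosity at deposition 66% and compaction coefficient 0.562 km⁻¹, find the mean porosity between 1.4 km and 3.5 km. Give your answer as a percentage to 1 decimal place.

⟨φ⟩ = (1/(d₂−d₁)) ∫ φ₀ e^(−kd) dd = φ₀·(e^(−k·d₁) − e^(−k·d₂)) / (k·(d₂−d₁))
e^(−0.562×1.4) = 0.4553; e^(−0.562×3.5) = 0.1399
⟨φ⟩ = 0.66 × (0.4553 − 0.1399) / (0.562 × 2.1) = 0.66 × 0.2673 = 0.1764

17.6%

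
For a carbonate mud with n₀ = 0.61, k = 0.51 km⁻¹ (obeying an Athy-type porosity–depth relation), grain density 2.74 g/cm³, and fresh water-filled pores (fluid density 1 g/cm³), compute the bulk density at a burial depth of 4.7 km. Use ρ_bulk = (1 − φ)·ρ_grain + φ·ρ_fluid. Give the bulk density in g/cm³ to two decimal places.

2.64 g/cm³

Porosity at depth: n = 0.61·exp(−0.51×4.7) = 0.61×0.0910 = 0.0555
Bulk density: ρ_b = (1−n)ρ_g + n·ρ_f = 0.9445×2.74 + 0.0555×1
       = 2.588 + 0.056 = 2.643 g/cm³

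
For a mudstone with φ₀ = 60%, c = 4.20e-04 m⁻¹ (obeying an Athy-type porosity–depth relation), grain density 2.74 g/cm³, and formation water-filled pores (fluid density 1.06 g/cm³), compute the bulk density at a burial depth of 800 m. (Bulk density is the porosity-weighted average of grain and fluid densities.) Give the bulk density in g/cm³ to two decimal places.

Working in km (1 km = 1000 m; c in km⁻¹ = c in m⁻¹ × 1000):
Porosity at depth: φ = 0.6·exp(−0.42×0.8) = 0.6×0.7146 = 0.4288
Bulk density: ρ_b = (1−φ)ρ_g + φ·ρ_f = 0.5712×2.74 + 0.4288×1.06
       = 1.565 + 0.455 = 2.020 g/cm³

2.02 g/cm³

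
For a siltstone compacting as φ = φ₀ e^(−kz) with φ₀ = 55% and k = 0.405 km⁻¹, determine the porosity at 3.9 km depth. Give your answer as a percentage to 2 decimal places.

11.33%

φ = φ₀·exp(−k·z) = 0.55 × exp(−0.405 × 3.9) = 0.55 × exp(−1.58)
  = 0.55 × 0.2061 = 0.1133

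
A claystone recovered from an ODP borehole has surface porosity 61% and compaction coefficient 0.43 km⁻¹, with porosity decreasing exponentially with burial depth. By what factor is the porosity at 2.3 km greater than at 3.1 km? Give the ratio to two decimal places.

1.41

φ(z₁)/φ(z₂) = e^(−β·z₁)/e^(−β·z₂) = e^{β(z₂−z₁)}
= exp(0.43 × 0.8) = exp(0.344) = 1.4106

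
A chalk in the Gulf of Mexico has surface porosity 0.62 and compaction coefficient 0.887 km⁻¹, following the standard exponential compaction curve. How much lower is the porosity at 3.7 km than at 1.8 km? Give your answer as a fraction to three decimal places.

n(1.8) = 0.62·e^(−0.887×1.8) = 0.1256
n(3.7) = 0.62·e^(−0.887×3.7) = 0.0233
Δn = 0.1256 − 0.0233 = 0.1023

0.102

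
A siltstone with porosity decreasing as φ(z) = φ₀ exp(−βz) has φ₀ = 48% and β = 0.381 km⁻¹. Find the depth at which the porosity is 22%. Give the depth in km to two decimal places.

2.05 km

Invert Athy's law: z = ln(φ₀/φ) / β
z = ln(0.48/0.22) / 0.381 = ln(2.182) / 0.381 = 0.7802 / 0.381 = 2.048 km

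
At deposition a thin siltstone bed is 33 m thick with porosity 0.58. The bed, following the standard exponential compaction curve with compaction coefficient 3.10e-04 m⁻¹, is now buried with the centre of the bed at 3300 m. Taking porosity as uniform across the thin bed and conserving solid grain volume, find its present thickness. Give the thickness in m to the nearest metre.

Working in km (1 km = 1000 m; c in km⁻¹ = c in m⁻¹ × 1000):
Porosity at 3.3 km: n = 0.58·exp(−0.31×3.3) = 0.2085
Solid-volume conservation: h(1−n) = h₀(1−n₀) ⇒ h = h₀·(1−n₀)/(1−n)
h = 0.033 × (1 − 0.58)/(1 − 0.2085) = 0.033 × 0.5307 = 0.0175 km

18 m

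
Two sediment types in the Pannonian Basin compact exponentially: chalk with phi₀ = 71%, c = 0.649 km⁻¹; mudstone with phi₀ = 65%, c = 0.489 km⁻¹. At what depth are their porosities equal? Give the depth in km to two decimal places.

0.55 km

Set phi₀ₐ e^(−cₐZ) = phi₀ᵦ e^(−cᵦZ) ⇒ ln(phi₀ₐ/phi₀ᵦ) = (cₐ − cᵦ)·Z
Z = ln(0.71/0.65) / (0.649 − 0.489) = 0.0883 / 0.16 = 0.552 km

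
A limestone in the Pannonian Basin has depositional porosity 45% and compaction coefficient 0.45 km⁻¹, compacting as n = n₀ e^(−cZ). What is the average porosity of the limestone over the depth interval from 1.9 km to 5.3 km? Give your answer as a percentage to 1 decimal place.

⟨n⟩ = (1/(Z₂−Z₁)) ∫ n₀ e^(−cZ) dZ = n₀·(e^(−c·Z₁) − e^(−c·Z₂)) / (c·(Z₂−Z₁))
e^(−0.45×1.9) = 0.4253; e^(−0.45×5.3) = 0.0921
⟨n⟩ = 0.45 × (0.4253 − 0.0921) / (0.45 × 3.4) = 0.45 × 0.2178 = 0.0980

9.8%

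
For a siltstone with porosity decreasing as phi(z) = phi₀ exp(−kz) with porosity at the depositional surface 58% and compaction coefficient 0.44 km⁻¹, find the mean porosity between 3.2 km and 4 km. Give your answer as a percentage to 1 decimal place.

12.0%

⟨phi⟩ = (1/(z₂−z₁)) ∫ phi₀ e^(−kz) dz = phi₀·(e^(−k·z₁) − e^(−k·z₂)) / (k·(z₂−z₁))
e^(−0.44×3.2) = 0.2446; e^(−0.44×4) = 0.1720
⟨phi⟩ = 0.58 × (0.2446 − 0.1720) / (0.44 × 0.8) = 0.58 × 0.2062 = 0.1196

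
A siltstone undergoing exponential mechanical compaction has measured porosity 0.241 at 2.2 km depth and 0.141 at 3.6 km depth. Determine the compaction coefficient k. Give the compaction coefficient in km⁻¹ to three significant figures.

Athy: φ(Z) = φ₀ e^(−kZ) ⇒ φ₁/φ₂ = e^{k(Z₂−Z₁)} ⇒ k = ln(φ₁/φ₂)/(Z₂−Z₁)
k = ln(0.241/0.141) / (3.6 − 2.2) = ln(1.709) / 1.4 = 0.5360 / 1.4 = 0.3829 km⁻¹

0.383 km⁻¹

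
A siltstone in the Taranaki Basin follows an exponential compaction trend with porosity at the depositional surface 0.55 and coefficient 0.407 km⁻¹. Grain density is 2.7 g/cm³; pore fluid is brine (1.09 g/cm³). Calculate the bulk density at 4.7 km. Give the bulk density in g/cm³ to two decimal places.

2.57 g/cm³

Porosity at depth: φ = 0.55·exp(−0.407×4.7) = 0.55×0.1477 = 0.0812
Bulk density: ρ_b = (1−φ)ρ_g + φ·ρ_f = 0.9188×2.7 + 0.0812×1.09
       = 2.481 + 0.089 = 2.569 g/cm³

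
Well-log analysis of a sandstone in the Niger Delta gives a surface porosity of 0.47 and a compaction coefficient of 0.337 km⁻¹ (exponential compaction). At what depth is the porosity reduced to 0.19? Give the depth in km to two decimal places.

2.69 km

Invert Athy's law: d = ln(n₀/n) / k
d = ln(0.47/0.19) / 0.337 = ln(2.474) / 0.337 = 0.9057 / 0.337 = 2.688 km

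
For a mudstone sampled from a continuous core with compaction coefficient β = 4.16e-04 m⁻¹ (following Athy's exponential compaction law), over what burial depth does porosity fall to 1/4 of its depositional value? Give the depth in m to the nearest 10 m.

3330 m

Working in km (1 km = 1000 m; β in km⁻¹ = β in m⁻¹ × 1000):
φ/φ₀ = 1/4 ⇒ exp(−β·z) = 1/4 ⇒ z = ln(4) / β
z = 1.3863 / 0.416 = 3.332 km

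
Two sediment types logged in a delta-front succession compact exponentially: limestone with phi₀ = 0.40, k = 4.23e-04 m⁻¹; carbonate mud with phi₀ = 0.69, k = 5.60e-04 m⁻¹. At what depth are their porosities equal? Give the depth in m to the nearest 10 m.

Working in km (1 km = 1000 m; k in km⁻¹ = k in m⁻¹ × 1000):
Set phi₀ₐ e^(−kₐz) = phi₀ᵦ e^(−kᵦz) ⇒ ln(phi₀ₐ/phi₀ᵦ) = (kₐ − kᵦ)·z
z = ln(0.4/0.69) / (0.423 − 0.56) = -0.5452 / -0.137 = 3.980 km

3980 m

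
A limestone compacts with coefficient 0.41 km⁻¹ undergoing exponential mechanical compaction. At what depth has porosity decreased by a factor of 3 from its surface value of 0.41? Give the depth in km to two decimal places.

phi/phi₀ = 1/3 ⇒ exp(−β·d) = 1/3 ⇒ d = ln(3) / β
d = 1.0986 / 0.41 = 2.680 km

2.68 km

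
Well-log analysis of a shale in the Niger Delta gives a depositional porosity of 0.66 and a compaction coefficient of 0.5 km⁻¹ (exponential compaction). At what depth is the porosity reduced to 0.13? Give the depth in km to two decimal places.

Invert Athy's law: z = ln(φ₀/φ) / β
z = ln(0.66/0.13) / 0.5 = ln(5.077) / 0.5 = 1.6247 / 0.5 = 3.249 km

3.25 km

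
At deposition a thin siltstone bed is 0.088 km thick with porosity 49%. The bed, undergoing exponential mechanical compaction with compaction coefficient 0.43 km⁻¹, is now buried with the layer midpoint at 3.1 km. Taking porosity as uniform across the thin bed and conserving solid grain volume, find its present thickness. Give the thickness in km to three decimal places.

0.052 km

Porosity at 3.1 km: n = 0.49·exp(−0.43×3.1) = 0.1292
Solid-volume conservation: h(1−n) = h₀(1−n₀) ⇒ h = h₀·(1−n₀)/(1−n)
h = 0.088 × (1 − 0.49)/(1 − 0.1292) = 0.088 × 0.5857 = 0.0515 km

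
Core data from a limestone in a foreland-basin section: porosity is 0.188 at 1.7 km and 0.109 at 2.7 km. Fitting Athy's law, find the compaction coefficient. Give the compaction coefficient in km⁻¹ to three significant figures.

Athy: φ(d) = φ₀ e^(−cd) ⇒ φ₁/φ₂ = e^{c(d₂−d₁)} ⇒ c = ln(φ₁/φ₂)/(d₂−d₁)
c = ln(0.188/0.109) / (2.7 − 1.7) = ln(1.725) / 1 = 0.5451 / 1 = 0.5451 km⁻¹

0.545 km⁻¹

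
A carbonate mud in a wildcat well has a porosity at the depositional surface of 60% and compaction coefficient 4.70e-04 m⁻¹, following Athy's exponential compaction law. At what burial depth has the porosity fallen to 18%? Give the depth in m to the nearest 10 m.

2560 m

Working in km (1 km = 1000 m; β in km⁻¹ = β in m⁻¹ × 1000):
Invert Athy's law: z = ln(n₀/n) / β
z = ln(0.6/0.18) / 0.47 = ln(3.333) / 0.47 = 1.2040 / 0.47 = 2.562 km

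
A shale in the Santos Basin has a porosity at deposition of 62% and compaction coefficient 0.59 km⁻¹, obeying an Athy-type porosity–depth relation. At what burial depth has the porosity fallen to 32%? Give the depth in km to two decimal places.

1.12 km

Invert Athy's law: z = ln(n₀/n) / β
z = ln(0.62/0.32) / 0.59 = ln(1.938) / 0.59 = 0.6614 / 0.59 = 1.121 km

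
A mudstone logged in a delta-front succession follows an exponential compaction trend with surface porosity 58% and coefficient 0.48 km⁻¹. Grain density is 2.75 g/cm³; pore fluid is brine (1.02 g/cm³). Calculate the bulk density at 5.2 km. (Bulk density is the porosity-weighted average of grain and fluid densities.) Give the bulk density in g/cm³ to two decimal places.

Porosity at depth: n = 0.58·exp(−0.48×5.2) = 0.58×0.0824 = 0.0478
Bulk density: ρ_b = (1−n)ρ_g + n·ρ_f = 0.9522×2.75 + 0.0478×1.02
       = 2.619 + 0.049 = 2.667 g/cm³

2.67 g/cm³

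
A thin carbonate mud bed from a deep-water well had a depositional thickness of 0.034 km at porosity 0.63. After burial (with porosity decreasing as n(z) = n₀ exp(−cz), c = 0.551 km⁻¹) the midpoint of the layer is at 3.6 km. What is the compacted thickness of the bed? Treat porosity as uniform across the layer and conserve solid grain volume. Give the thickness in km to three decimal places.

Porosity at 3.6 km: n = 0.63·exp(−0.551×3.6) = 0.0867
Solid-volume conservation: h(1−n) = h₀(1−n₀) ⇒ h = h₀·(1−n₀)/(1−n)
h = 0.034 × (1 − 0.63)/(1 − 0.0867) = 0.034 × 0.4051 = 0.0138 km

0.014 km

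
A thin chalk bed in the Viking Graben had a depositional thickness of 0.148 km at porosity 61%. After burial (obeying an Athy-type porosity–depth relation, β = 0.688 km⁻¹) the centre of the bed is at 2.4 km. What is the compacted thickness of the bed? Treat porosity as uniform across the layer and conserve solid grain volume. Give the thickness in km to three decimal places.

0.065 km

Porosity at 2.4 km: φ = 0.61·exp(−0.688×2.4) = 0.1170
Solid-volume conservation: h(1−φ) = h₀(1−φ₀) ⇒ h = h₀·(1−φ₀)/(1−φ)
h = 0.148 × (1 − 0.61)/(1 − 0.1170) = 0.148 × 0.4417 = 0.0654 km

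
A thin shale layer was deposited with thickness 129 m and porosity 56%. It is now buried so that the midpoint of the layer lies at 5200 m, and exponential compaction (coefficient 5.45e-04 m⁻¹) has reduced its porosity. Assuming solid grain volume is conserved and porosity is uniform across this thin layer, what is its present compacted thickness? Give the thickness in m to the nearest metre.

59 m

Working in km (1 km = 1000 m; c in km⁻¹ = c in m⁻¹ × 1000):
Porosity at 5.2 km: n = 0.56·exp(−0.545×5.2) = 0.0329
Solid-volume conservation: h(1−n) = h₀(1−n₀) ⇒ h = h₀·(1−n₀)/(1−n)
h = 0.129 × (1 − 0.56)/(1 − 0.0329) = 0.129 × 0.4550 = 0.0587 km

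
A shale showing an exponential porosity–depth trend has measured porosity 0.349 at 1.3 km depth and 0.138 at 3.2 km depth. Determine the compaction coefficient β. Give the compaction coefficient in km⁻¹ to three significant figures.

0.488 km⁻¹

Athy: φ(z) = φ₀ e^(−βz) ⇒ φ₁/φ₂ = e^{β(z₂−z₁)} ⇒ β = ln(φ₁/φ₂)/(z₂−z₁)
β = ln(0.349/0.138) / (3.2 − 1.3) = ln(2.529) / 1.9 = 0.9278 / 1.9 = 0.4883 km⁻¹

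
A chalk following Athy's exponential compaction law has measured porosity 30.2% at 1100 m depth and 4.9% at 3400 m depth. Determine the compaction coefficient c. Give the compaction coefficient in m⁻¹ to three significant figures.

Working in km (1 km = 1000 m; c in km⁻¹ = c in m⁻¹ × 1000):
Athy: n(Z) = n₀ e^(−cZ) ⇒ n₁/n₂ = e^{c(Z₂−Z₁)} ⇒ c = ln(n₁/n₂)/(Z₂−Z₁)
c = ln(0.302/0.049) / (3.4 − 1.1) = ln(6.163) / 2.3 = 1.8186 / 2.3 = 0.7907 km⁻¹

0.000791 m⁻¹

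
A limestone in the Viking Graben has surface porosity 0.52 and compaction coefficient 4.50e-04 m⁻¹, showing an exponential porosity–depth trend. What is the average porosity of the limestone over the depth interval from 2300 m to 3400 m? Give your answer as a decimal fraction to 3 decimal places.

0.146

Working in km (1 km = 1000 m; c in km⁻¹ = c in m⁻¹ × 1000):
⟨n⟩ = (1/(z₂−z₁)) ∫ n₀ e^(−cz) dz = n₀·(e^(−c·z₁) − e^(−c·z₂)) / (c·(z₂−z₁))
e^(−0.45×2.3) = 0.3552; e^(−0.45×3.4) = 0.2165
⟨n⟩ = 0.52 × (0.3552 − 0.2165) / (0.45 × 1.1) = 0.52 × 0.2802 = 0.1457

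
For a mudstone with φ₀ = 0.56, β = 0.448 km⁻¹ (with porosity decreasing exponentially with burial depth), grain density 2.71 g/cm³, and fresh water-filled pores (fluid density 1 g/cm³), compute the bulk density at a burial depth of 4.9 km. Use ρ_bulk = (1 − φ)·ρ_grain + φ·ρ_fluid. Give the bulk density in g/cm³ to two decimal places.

2.60 g/cm³

Porosity at depth: φ = 0.56·exp(−0.448×4.9) = 0.56×0.1113 = 0.0623
Bulk density: ρ_b = (1−φ)ρ_g + φ·ρ_f = 0.9377×2.71 + 0.0623×1
       = 2.541 + 0.062 = 2.603 g/cm³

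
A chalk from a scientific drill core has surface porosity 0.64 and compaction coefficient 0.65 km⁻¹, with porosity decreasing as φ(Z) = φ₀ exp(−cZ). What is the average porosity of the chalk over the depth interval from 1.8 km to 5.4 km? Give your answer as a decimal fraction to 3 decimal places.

⟨φ⟩ = (1/(Z₂−Z₁)) ∫ φ₀ e^(−cZ) dZ = φ₀·(e^(−c·Z₁) − e^(−c·Z₂)) / (c·(Z₂−Z₁))
e^(−0.65×1.8) = 0.3104; e^(−0.65×5.4) = 0.0299
⟨φ⟩ = 0.64 × (0.3104 − 0.0299) / (0.65 × 3.6) = 0.64 × 0.1199 = 0.0767

0.077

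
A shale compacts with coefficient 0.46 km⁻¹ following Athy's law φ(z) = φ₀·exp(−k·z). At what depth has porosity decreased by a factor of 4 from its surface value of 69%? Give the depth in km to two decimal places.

φ/φ₀ = 1/4 ⇒ exp(−k·z) = 1/4 ⇒ z = ln(4) / k
z = 1.3863 / 0.46 = 3.014 km

3.01 km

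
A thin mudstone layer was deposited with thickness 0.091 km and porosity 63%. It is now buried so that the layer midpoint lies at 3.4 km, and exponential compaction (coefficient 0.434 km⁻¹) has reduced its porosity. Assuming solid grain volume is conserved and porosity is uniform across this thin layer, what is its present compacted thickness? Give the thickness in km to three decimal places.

0.039 km

Porosity at 3.4 km: φ = 0.63·exp(−0.434×3.4) = 0.1440
Solid-volume conservation: h(1−φ) = h₀(1−φ₀) ⇒ h = h₀·(1−φ₀)/(1−φ)
h = 0.091 × (1 − 0.63)/(1 − 0.1440) = 0.091 × 0.4323 = 0.0393 km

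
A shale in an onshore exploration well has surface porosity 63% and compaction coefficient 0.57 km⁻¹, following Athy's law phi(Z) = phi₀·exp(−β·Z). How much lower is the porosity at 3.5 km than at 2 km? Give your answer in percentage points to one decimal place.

phi(2) = 0.63·e^(−0.57×2) = 0.2015
phi(3.5) = 0.63·e^(−0.57×3.5) = 0.0857
Δphi = 0.2015 − 0.0857 = 0.1158

11.6 percentage points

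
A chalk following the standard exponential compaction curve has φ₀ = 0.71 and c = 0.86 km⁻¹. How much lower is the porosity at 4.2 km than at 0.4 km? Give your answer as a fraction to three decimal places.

0.484

φ(0.4) = 0.71·e^(−0.86×0.4) = 0.5033
φ(4.2) = 0.71·e^(−0.86×4.2) = 0.0192
Δφ = 0.5033 − 0.0192 = 0.4842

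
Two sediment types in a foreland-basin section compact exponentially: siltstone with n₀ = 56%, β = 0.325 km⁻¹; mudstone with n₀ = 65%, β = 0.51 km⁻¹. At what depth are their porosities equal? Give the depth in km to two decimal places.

Set n₀ₐ e^(−βₐd) = n₀ᵦ e^(−βᵦd) ⇒ ln(n₀ₐ/n₀ᵦ) = (βₐ − βᵦ)·d
d = ln(0.56/0.65) / (0.325 − 0.51) = -0.1490 / -0.185 = 0.806 km

0.81 km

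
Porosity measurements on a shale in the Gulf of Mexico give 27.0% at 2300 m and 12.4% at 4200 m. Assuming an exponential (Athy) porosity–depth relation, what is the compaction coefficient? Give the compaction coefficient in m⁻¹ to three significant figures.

0.000410 m⁻¹

Working in km (1 km = 1000 m; β in km⁻¹ = β in m⁻¹ × 1000):
Athy: phi(d) = phi₀ e^(−βd) ⇒ phi₁/phi₂ = e^{β(d₂−d₁)} ⇒ β = ln(phi₁/phi₂)/(d₂−d₁)
β = ln(0.27/0.124) / (4.2 − 2.3) = ln(2.177) / 1.9 = 0.7781 / 1.9 = 0.4095 km⁻¹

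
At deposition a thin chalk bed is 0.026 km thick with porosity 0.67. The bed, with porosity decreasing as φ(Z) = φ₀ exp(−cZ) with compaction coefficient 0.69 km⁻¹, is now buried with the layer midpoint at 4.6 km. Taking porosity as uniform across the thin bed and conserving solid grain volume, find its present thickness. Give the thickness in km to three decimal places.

0.009 km

Porosity at 4.6 km: φ = 0.67·exp(−0.69×4.6) = 0.0280
Solid-volume conservation: h(1−φ) = h₀(1−φ₀) ⇒ h = h₀·(1−φ₀)/(1−φ)
h = 0.026 × (1 − 0.67)/(1 − 0.0280) = 0.026 × 0.3395 = 0.0088 km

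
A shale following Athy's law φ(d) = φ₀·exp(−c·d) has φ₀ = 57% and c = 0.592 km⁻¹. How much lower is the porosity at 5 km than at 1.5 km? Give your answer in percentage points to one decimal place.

20.5 percentage points

φ(1.5) = 0.57·e^(−0.592×1.5) = 0.2345
φ(5) = 0.57·e^(−0.592×5) = 0.0295
Δφ = 0.2345 − 0.0295 = 0.2050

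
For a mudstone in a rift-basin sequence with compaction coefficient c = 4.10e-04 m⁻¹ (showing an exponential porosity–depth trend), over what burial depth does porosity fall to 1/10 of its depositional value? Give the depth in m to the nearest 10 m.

5620 m

Working in km (1 km = 1000 m; c in km⁻¹ = c in m⁻¹ × 1000):
φ/φ₀ = 1/10 ⇒ exp(−c·d) = 1/10 ⇒ d = ln(10) / c
d = 2.3026 / 0.41 = 5.616 km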